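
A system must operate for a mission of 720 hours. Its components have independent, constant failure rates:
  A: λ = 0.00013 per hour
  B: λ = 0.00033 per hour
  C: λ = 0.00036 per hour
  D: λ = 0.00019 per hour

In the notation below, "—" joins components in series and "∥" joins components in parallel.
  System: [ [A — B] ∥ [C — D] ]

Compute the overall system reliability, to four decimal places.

0.9078

R(A) = exp(−0.00013 × 720) = 0.910647
R(B) = exp(−0.00033 × 720) = 0.788518
R(C) = exp(−0.00036 × 720) = 0.771669
R(D) = exp(−0.00019 × 720) = 0.872145
Series (A and B): 0.910647 × 0.788518 = 0.718062
Series (C and D): 0.771669 × 0.872145 = 0.673007
Parallel ([0.718062] and [0.673007]): 1 − (1 − 0.718062)(1 − 0.673007) = 0.9078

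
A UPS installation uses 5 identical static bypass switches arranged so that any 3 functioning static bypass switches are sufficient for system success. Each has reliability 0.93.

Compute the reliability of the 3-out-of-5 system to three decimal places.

0.997

R = Σ_{i=3}^{5} C(5,i) p^i (1−p)^{5−i} with p = 0.93
C(5,3)·0.93^3·0.07^2 = 0.03941
C(5,4)·0.93^4·0.07^1 = 0.26182
C(5,5)·0.93^5·0.07^0 = 0.69569
Sum = 0.997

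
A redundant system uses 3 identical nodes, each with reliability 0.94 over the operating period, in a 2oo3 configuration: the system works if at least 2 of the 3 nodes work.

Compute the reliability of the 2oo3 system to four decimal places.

0.9896

R = Σ_{i=2}^{3} C(3,i) p^i (1−p)^{3−i} with p = 0.94
C(3,2)·0.94^2·0.06^1 = 0.159048
C(3,3)·0.94^3·0.06^0 = 0.830584
Sum = 0.9896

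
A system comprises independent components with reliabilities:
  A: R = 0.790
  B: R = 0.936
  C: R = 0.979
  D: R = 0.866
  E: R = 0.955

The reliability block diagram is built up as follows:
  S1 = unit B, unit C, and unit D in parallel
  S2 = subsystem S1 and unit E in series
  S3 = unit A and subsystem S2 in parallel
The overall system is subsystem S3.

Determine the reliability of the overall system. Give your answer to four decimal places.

Parallel (B, C, and D): 1 − (1 − 0.936000)(1 − 0.979000)(1 − 0.866000) = 0.999820
Series ([0.999820] and E): 0.999820 × 0.955000 = 0.954828
Parallel (A and [0.954828]): 1 − (1 − 0.790000)(1 − 0.954828) = 0.9905

0.9905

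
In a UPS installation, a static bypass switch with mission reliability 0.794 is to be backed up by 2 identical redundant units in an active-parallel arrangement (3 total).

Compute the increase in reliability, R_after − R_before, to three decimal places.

0.197

R_before = 0.794
R_after = 1 − (1 − 0.794)^3 = 0.991
ΔR = 0.991 − 0.794 = 0.197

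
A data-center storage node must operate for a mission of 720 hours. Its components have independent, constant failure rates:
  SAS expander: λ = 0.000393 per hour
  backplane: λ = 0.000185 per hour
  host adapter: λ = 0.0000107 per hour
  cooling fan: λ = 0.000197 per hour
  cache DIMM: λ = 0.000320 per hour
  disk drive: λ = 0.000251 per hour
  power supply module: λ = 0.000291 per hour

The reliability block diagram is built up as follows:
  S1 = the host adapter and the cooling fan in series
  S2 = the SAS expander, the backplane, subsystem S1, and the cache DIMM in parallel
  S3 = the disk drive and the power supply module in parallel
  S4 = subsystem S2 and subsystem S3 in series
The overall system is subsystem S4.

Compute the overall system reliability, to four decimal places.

0.9679

R(SAS expander) = exp(−0.000393 × 720) = 0.753550
R(backplane) = exp(−0.000185 × 720) = 0.875290
R(host adapter) = exp(−0.0000107 × 720) = 0.992326
R(cooling fan) = exp(−0.000197 × 720) = 0.867760
R(cache DIMM) = exp(−0.000320 × 720) = 0.794216
R(disk drive) = exp(−0.000251 × 720) = 0.834669
R(power supply module) = exp(−0.000291 × 720) = 0.810973
Series (host adapter and cooling fan): 0.992326 × 0.867760 = 0.861101
Parallel (SAS expander, backplane, [0.861101], and cache DIMM): 1 − (1 − 0.753550)(1 − 0.875290)(1 − 0.861101)(1 − 0.794216) = 0.999122
Parallel (disk drive and power supply module): 1 − (1 − 0.834669)(1 − 0.810973) = 0.968748
Series ([0.999122] and [0.968748]): 0.999122 × 0.968748 = 0.9679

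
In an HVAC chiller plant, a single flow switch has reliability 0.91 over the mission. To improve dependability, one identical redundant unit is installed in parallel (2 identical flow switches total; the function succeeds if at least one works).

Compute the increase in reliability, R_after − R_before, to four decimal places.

R_before = 0.91
R_after = 1 − (1 − 0.91)^2 = 0.9919
ΔR = 0.9919 − 0.91 = 0.0819

0.0819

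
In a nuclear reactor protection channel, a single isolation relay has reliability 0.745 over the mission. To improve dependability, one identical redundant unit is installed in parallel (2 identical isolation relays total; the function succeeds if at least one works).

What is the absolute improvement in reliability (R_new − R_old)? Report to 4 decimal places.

R_before = 0.745
R_after = 1 − (1 − 0.745)^2 = 0.9350
ΔR = 0.9350 − 0.745 = 0.1900

0.1900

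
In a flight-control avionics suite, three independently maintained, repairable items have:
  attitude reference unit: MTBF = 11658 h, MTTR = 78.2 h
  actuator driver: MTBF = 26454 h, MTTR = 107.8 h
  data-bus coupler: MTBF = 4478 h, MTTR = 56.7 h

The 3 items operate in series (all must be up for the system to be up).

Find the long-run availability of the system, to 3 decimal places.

0.977

A(attitude reference unit) = MTBF/(MTBF+MTTR) = 11658/(11658+78.2) = 0.993337
A(actuator driver) = MTBF/(MTBF+MTTR) = 26454/(26454+107.8) = 0.995942
A(data-bus coupler) = MTBF/(MTBF+MTTR) = 4478/(4478+56.7) = 0.987496
Series availability: 0.993337 × 0.995942 × 0.987496 = 0.977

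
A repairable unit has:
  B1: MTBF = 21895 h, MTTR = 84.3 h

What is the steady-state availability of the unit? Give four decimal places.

0.9962

A(B1) = MTBF/(MTBF+MTTR) = 21895/(21895+84.3) = 0.9962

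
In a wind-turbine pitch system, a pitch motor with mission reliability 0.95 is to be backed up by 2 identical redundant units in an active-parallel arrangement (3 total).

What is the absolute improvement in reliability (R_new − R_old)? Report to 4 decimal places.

0.0499

R_before = 0.95
R_after = 1 − (1 − 0.95)^3 = 0.9999
ΔR = 0.9999 − 0.95 = 0.0499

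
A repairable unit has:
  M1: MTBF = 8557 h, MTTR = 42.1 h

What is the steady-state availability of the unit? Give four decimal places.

0.9951

A(M1) = MTBF/(MTBF+MTTR) = 8557/(8557+42.1) = 0.9951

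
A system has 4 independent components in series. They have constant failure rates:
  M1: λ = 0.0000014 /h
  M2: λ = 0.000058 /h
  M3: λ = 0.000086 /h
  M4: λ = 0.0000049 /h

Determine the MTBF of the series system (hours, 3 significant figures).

6650

Series of exponential components: λ_sys = Σ λ_i
λ_sys = 0.0000014 + 0.000058 + 0.000086 + 0.0000049 = 1.5030e-04 /h
MTBF = 1 / λ_sys = 6650 h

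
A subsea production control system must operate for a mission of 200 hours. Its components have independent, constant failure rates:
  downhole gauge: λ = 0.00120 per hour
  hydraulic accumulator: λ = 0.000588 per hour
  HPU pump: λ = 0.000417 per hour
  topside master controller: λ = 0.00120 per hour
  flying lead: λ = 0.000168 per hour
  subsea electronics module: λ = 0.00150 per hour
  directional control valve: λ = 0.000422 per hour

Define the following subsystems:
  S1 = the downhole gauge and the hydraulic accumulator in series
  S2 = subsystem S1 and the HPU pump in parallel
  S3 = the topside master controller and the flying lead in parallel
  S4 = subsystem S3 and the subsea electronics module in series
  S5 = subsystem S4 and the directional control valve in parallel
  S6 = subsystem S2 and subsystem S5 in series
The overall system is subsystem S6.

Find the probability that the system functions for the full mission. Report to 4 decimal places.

0.9551

R(downhole gauge) = exp(−0.00120 × 200) = 0.786628
R(hydraulic accumulator) = exp(−0.000588 × 200) = 0.889052
R(HPU pump) = exp(−0.000417 × 200) = 0.919983
R(topside master controller) = exp(−0.00120 × 200) = 0.786628
R(flying lead) = exp(−0.000168 × 200) = 0.966958
R(subsea electronics module) = exp(−0.00150 × 200) = 0.740818
R(directional control valve) = exp(−0.000422 × 200) = 0.919064
Series (downhole gauge and hydraulic accumulator): 0.786628 × 0.889052 = 0.699353
Parallel ([0.699353] and HPU pump): 1 − (1 − 0.699353)(1 − 0.919983) = 0.975943
Parallel (topside master controller and flying lead): 1 − (1 − 0.786628)(1 − 0.966958) = 0.992950
Series ([0.992950] and subsea electronics module): 0.992950 × 0.740818 = 0.735595
Parallel ([0.735595] and directional control valve): 1 − (1 − 0.735595)(1 − 0.919064) = 0.978600
Series ([0.975943] and [0.978600]): 0.975943 × 0.978600 = 0.9551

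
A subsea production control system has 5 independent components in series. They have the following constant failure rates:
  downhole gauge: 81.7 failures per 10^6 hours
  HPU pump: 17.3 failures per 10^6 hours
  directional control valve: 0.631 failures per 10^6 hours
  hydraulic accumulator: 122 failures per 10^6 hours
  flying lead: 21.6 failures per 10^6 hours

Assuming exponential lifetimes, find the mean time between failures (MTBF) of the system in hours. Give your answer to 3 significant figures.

4110

Series of exponential components: λ_sys = Σ λ_i
λ_sys = 0.0000817 + 0.0000173 + 0.000000631 + 0.000122 + 0.0000216 = 2.4323e-04 /h
MTBF = 1 / λ_sys = 4110 h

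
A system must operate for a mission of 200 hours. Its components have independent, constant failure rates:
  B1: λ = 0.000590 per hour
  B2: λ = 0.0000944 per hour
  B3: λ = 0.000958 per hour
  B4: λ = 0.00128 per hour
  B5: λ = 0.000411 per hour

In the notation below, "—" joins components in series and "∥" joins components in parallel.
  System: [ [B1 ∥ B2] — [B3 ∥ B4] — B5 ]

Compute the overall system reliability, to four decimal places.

R(B1) = exp(−0.000590 × 200) = 0.888696
R(B2) = exp(−0.0000944 × 200) = 0.981297
R(B3) = exp(−0.000958 × 200) = 0.825637
R(B4) = exp(−0.00128 × 200) = 0.774142
R(B5) = exp(−0.000411 × 200) = 0.921088
Parallel (B1 and B2): 1 − (1 − 0.888696)(1 − 0.981297) = 0.997918
Parallel (B3 and B4): 1 − (1 − 0.825637)(1 − 0.774142) = 0.960619
Series ([0.997918], [0.960619], and B5): 0.997918 × 0.960619 × 0.921088 = 0.8830

0.8830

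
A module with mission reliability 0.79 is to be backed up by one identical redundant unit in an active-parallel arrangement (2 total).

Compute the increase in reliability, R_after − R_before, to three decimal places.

0.166

R_before = 0.79
R_after = 1 − (1 − 0.79)^2 = 0.956
ΔR = 0.956 − 0.79 = 0.166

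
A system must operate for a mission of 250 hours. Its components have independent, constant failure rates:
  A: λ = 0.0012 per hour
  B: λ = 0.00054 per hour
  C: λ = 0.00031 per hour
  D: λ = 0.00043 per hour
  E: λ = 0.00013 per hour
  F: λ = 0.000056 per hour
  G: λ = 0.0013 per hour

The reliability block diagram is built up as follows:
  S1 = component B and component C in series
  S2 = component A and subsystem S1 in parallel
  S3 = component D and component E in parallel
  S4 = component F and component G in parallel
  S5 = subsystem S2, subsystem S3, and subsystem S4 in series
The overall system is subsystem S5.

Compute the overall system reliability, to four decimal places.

0.9436

R(A) = exp(−0.0012 × 250) = 0.740818
R(B) = exp(−0.00054 × 250) = 0.873716
R(C) = exp(−0.00031 × 250) = 0.925427
R(D) = exp(−0.00043 × 250) = 0.898077
R(E) = exp(−0.00013 × 250) = 0.968022
R(F) = exp(−0.000056 × 250) = 0.986098
R(G) = exp(−0.0013 × 250) = 0.722527
Series (B and C): 0.873716 × 0.925427 = 0.808560
Parallel (A and [0.808560]): 1 − (1 − 0.740818)(1 − 0.808560) = 0.950382
Parallel (D and E): 1 − (1 − 0.898077)(1 − 0.968022) = 0.996741
Parallel (F and G): 1 − (1 − 0.986098)(1 − 0.722527) = 0.996143
Series ([0.950382], [0.996741], and [0.996143]): 0.950382 × 0.996741 × 0.996143 = 0.9436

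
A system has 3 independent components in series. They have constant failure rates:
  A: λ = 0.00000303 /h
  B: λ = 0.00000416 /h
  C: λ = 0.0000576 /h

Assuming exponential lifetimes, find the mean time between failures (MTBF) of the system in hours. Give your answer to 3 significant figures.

15400

Series of exponential components: λ_sys = Σ λ_i
λ_sys = 0.00000303 + 0.00000416 + 0.0000576 = 6.4790e-05 /h
MTBF = 1 / λ_sys = 15400 h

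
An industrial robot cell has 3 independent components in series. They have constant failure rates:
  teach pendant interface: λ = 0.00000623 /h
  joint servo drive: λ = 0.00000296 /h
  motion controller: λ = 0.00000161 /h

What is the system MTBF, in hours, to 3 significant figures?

Series of exponential components: λ_sys = Σ λ_i
λ_sys = 0.00000623 + 0.00000296 + 0.00000161 = 1.0800e-05 /h
MTBF = 1 / λ_sys = 92600 h

92600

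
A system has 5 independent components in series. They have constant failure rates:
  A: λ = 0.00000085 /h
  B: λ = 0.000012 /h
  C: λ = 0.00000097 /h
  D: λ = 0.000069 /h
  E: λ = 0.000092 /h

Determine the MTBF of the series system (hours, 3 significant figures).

5720

Series of exponential components: λ_sys = Σ λ_i
λ_sys = 0.00000085 + 0.000012 + 0.00000097 + 0.000069 + 0.000092 = 1.7482e-04 /h
MTBF = 1 / λ_sys = 5720 h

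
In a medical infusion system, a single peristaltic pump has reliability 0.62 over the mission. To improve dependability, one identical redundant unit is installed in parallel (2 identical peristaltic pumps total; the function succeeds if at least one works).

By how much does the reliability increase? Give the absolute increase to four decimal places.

R_before = 0.62
R_after = 1 − (1 − 0.62)^2 = 0.8556
ΔR = 0.8556 − 0.62 = 0.2356

0.2356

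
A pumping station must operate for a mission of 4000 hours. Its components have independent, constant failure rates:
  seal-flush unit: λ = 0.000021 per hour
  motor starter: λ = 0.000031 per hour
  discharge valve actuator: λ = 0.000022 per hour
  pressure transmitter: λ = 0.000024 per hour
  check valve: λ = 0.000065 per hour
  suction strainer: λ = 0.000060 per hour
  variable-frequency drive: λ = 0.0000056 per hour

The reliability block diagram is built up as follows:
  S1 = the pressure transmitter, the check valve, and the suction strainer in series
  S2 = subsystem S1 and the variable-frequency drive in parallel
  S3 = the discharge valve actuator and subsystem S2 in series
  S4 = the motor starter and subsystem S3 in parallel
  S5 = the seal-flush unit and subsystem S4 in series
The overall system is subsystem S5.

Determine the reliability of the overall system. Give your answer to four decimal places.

R(seal-flush unit) = exp(−0.000021 × 4000) = 0.919431
R(motor starter) = exp(−0.000031 × 4000) = 0.883380
R(discharge valve actuator) = exp(−0.000022 × 4000) = 0.915761
R(pressure transmitter) = exp(−0.000024 × 4000) = 0.908464
R(check valve) = exp(−0.000065 × 4000) = 0.771052
R(suction strainer) = exp(−0.000060 × 4000) = 0.786628
R(variable-frequency drive) = exp(−0.0000056 × 4000) = 0.977849
Series (pressure transmitter, check valve, and suction strainer): 0.908464 × 0.771052 × 0.786628 = 0.551012
Parallel ([0.551012] and variable-frequency drive): 1 − (1 − 0.551012)(1 − 0.977849) = 0.990054
Series (discharge valve actuator and [0.990054]): 0.915761 × 0.990054 = 0.906653
Parallel (motor starter and [0.906653]): 1 − (1 − 0.883380)(1 − 0.906653) = 0.989114
Series (seal-flush unit and [0.989114]): 0.919431 × 0.989114 = 0.9094

0.9094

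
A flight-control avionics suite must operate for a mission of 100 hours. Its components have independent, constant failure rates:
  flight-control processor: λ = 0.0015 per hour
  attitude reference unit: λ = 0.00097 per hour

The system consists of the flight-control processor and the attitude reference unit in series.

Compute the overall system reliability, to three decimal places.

R(flight-control processor) = exp(−0.0015 × 100) = 0.86071
R(attitude reference unit) = exp(−0.00097 × 100) = 0.90756
Series (flight-control processor and attitude reference unit): 0.86071 × 0.90756 = 0.781

0.781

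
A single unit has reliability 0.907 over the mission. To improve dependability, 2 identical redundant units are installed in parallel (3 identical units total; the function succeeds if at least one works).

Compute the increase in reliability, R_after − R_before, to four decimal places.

R_before = 0.907
R_after = 1 − (1 − 0.907)^3 = 0.9992
ΔR = 0.9992 − 0.907 = 0.0922

0.0922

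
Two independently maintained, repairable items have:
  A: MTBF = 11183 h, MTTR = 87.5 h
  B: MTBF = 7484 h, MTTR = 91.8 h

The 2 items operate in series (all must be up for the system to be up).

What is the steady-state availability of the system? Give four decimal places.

A(A) = MTBF/(MTBF+MTTR) = 11183/(11183+87.5) = 0.992236
A(B) = MTBF/(MTBF+MTTR) = 7484/(7484+91.8) = 0.987882
Series availability: 0.992236 × 0.987882 = 0.9802

0.9802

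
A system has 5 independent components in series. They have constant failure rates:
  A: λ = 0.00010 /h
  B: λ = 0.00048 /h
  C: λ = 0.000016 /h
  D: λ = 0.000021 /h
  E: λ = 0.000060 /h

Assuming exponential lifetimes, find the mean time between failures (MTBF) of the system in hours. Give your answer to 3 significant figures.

1480

Series of exponential components: λ_sys = Σ λ_i
λ_sys = 0.00010 + 0.00048 + 0.000016 + 0.000021 + 0.000060 = 6.7700e-04 /h
MTBF = 1 / λ_sys = 1480 h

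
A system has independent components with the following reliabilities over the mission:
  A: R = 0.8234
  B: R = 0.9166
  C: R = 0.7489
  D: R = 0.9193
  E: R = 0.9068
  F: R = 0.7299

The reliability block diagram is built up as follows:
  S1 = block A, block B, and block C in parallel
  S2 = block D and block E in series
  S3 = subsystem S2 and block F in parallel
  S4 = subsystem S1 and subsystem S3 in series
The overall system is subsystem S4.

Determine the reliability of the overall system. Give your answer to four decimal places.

0.9515

Parallel (A, B, and C): 1 − (1 − 0.823400)(1 − 0.916600)(1 − 0.748900) = 0.996302
Series (D and E): 0.919300 × 0.906800 = 0.833621
Parallel ([0.833621] and F): 1 − (1 − 0.833621)(1 − 0.729900) = 0.955061
Series ([0.996302] and [0.955061]): 0.996302 × 0.955061 = 0.9515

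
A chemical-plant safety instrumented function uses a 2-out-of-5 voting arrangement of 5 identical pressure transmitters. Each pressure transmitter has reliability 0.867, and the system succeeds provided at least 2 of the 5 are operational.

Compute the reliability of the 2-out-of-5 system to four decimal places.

R = Σ_{i=2}^{5} C(5,i) p^i (1−p)^{5−i} with p = 0.867
C(5,2)·0.867^2·0.133^3 = 0.017685
C(5,3)·0.867^3·0.133^2 = 0.115282
C(5,4)·0.867^4·0.133^1 = 0.375749
C(5,5)·0.867^5·0.133^0 = 0.489887
Sum = 0.9986

0.9986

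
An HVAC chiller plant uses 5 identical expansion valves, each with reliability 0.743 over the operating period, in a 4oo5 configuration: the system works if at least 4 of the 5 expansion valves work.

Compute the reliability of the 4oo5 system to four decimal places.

0.6180

R = Σ_{i=4}^{5} C(5,i) p^i (1−p)^{5−i} with p = 0.743
C(5,4)·0.743^4·0.257^1 = 0.391614
C(5,5)·0.743^5·0.257^0 = 0.226435
Sum = 0.6180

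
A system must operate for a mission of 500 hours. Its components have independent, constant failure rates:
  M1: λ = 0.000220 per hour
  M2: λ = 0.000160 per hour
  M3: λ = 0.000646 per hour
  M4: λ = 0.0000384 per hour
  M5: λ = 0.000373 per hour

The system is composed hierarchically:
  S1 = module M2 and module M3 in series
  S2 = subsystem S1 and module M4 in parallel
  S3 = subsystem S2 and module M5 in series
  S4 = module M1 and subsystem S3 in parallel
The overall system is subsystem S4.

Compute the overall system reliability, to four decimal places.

R(M1) = exp(−0.000220 × 500) = 0.895834
R(M2) = exp(−0.000160 × 500) = 0.923116
R(M3) = exp(−0.000646 × 500) = 0.723974
R(M4) = exp(−0.0000384 × 500) = 0.980983
R(M5) = exp(−0.000373 × 500) = 0.829859
Series (M2 and M3): 0.923116 × 0.723974 = 0.668312
Parallel ([0.668312] and M4): 1 − (1 − 0.668312)(1 − 0.980983) = 0.993692
Series ([0.993692] and M5): 0.993692 × 0.829859 = 0.824624
Parallel (M1 and [0.824624]): 1 − (1 − 0.895834)(1 − 0.824624) = 0.9817

0.9817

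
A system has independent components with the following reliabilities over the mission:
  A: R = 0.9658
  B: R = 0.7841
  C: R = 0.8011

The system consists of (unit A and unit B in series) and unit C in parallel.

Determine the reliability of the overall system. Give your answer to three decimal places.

0.952

Series (A and B): 0.96580 × 0.78410 = 0.75728
Parallel ([0.75728] and C): 1 − (1 − 0.75728)(1 − 0.80110) = 0.952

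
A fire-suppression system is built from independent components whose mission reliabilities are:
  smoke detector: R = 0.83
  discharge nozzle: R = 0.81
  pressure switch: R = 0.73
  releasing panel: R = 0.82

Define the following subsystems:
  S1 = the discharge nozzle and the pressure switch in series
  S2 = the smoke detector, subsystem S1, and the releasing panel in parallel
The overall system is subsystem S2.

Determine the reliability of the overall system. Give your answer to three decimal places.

0.987

Series (discharge nozzle and pressure switch): 0.81000 × 0.73000 = 0.59130
Parallel (smoke detector, [0.59130], and releasing panel): 1 − (1 − 0.83000)(1 − 0.59130)(1 − 0.82000) = 0.987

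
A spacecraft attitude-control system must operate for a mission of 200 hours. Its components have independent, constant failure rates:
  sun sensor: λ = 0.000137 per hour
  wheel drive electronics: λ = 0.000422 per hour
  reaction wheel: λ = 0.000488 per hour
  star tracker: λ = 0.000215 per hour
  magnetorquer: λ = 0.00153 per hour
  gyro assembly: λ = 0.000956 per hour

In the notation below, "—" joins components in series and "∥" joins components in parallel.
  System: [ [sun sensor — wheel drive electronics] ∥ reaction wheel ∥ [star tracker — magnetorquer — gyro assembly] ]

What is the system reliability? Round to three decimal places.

R(sun sensor) = exp(−0.000137 × 200) = 0.97297
R(wheel drive electronics) = exp(−0.000422 × 200) = 0.91906
R(reaction wheel) = exp(−0.000488 × 200) = 0.90701
R(star tracker) = exp(−0.000215 × 200) = 0.95791
R(magnetorquer) = exp(−0.00153 × 200) = 0.73639
R(gyro assembly) = exp(−0.000956 × 200) = 0.82597
Series (sun sensor and wheel drive electronics): 0.97297 × 0.91906 = 0.89422
Series (star tracker, magnetorquer, and gyro assembly): 0.95791 × 0.73639 × 0.82597 = 0.58264
Parallel ([0.89422], reaction wheel, and [0.58264]): 1 − (1 − 0.89422)(1 − 0.90701)(1 − 0.58264) = 0.996

0.996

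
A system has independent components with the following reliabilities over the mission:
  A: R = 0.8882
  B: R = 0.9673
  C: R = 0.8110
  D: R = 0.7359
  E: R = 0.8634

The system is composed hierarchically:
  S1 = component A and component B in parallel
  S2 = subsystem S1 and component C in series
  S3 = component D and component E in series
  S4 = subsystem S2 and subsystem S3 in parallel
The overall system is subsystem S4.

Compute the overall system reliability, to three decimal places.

0.930

Parallel (A and B): 1 − (1 − 0.88820)(1 − 0.96730) = 0.99634
Series ([0.99634] and C): 0.99634 × 0.81100 = 0.80803
Series (D and E): 0.73590 × 0.86340 = 0.63538
Parallel ([0.80803] and [0.63538]): 1 − (1 − 0.80803)(1 − 0.63538) = 0.930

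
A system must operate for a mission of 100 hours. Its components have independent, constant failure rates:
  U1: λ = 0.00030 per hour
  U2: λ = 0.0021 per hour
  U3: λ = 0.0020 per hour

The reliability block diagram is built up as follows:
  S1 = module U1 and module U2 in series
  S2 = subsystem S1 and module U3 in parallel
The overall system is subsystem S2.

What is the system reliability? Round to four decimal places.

0.9613

R(U1) = exp(−0.00030 × 100) = 0.970446
R(U2) = exp(−0.0021 × 100) = 0.810584
R(U3) = exp(−0.0020 × 100) = 0.818731
Series (U1 and U2): 0.970446 × 0.810584 = 0.786628
Parallel ([0.786628] and U3): 1 − (1 − 0.786628)(1 − 0.818731) = 0.9613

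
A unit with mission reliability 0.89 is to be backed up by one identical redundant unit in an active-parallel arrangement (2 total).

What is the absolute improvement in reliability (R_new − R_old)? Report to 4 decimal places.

0.0979

R_before = 0.89
R_after = 1 − (1 − 0.89)^2 = 0.9879
ΔR = 0.9879 − 0.89 = 0.0979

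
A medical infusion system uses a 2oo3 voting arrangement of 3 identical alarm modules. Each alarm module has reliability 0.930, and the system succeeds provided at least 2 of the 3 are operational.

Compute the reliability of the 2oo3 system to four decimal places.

R = Σ_{i=2}^{3} C(3,i) p^i (1−p)^{3−i} with p = 0.930
C(3,2)·0.930^2·0.070^1 = 0.181629
C(3,3)·0.930^3·0.070^0 = 0.804357
Sum = 0.9860

0.9860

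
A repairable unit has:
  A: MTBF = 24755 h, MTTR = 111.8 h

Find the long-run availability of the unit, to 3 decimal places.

0.996

A(A) = MTBF/(MTBF+MTTR) = 24755/(24755+111.8) = 0.996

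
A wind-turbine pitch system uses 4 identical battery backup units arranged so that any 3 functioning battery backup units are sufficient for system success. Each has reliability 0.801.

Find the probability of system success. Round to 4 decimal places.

0.8207

R = Σ_{i=3}^{4} C(4,i) p^i (1−p)^{4−i} with p = 0.801
C(4,3)·0.801^3·0.199^1 = 0.409082
C(4,4)·0.801^4·0.199^0 = 0.411652
Sum = 0.8207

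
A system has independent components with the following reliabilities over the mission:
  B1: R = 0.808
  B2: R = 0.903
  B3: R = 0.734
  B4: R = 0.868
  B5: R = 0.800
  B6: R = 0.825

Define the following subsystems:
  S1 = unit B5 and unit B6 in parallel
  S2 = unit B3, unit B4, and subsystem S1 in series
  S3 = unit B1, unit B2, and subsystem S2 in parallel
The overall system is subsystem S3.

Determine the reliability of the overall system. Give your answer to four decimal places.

0.9928

Parallel (B5 and B6): 1 − (1 − 0.800000)(1 − 0.825000) = 0.965000
Series (B3, B4, and [0.965000]): 0.734000 × 0.868000 × 0.965000 = 0.614813
Parallel (B1, B2, and [0.614813]): 1 − (1 − 0.808000)(1 − 0.903000)(1 − 0.614813) = 0.9928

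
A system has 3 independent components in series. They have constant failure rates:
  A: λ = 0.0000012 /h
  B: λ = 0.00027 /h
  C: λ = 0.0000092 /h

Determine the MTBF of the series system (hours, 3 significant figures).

Series of exponential components: λ_sys = Σ λ_i
λ_sys = 0.0000012 + 0.00027 + 0.0000092 = 2.8040e-04 /h
MTBF = 1 / λ_sys = 3570 h

3570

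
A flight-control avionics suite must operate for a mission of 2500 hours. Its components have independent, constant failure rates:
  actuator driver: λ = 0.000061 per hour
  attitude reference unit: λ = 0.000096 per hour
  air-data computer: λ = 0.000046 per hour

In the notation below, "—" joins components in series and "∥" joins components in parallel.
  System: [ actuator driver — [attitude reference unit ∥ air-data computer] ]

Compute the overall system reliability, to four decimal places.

0.8387

R(actuator driver) = exp(−0.000061 × 2500) = 0.858559
R(attitude reference unit) = exp(−0.000096 × 2500) = 0.786628
R(air-data computer) = exp(−0.000046 × 2500) = 0.891366
Parallel (attitude reference unit and air-data computer): 1 − (1 − 0.786628)(1 − 0.891366) = 0.976821
Series (actuator driver and [0.976821]): 0.858559 × 0.976821 = 0.8387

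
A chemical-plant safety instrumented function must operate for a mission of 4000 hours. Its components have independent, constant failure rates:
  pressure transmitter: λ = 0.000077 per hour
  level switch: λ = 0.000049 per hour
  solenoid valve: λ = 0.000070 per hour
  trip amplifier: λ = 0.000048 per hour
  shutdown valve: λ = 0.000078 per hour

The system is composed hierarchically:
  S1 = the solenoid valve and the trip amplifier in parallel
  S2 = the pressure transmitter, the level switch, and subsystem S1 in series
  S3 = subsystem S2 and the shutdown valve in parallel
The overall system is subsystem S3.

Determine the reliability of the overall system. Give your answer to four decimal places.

R(pressure transmitter) = exp(−0.000077 × 4000) = 0.734915
R(level switch) = exp(−0.000049 × 4000) = 0.822012
R(solenoid valve) = exp(−0.000070 × 4000) = 0.755784
R(trip amplifier) = exp(−0.000048 × 4000) = 0.825307
R(shutdown valve) = exp(−0.000078 × 4000) = 0.731982
Parallel (solenoid valve and trip amplifier): 1 − (1 − 0.755784)(1 − 0.825307) = 0.957337
Series (pressure transmitter, level switch, and [0.957337]): 0.734915 × 0.822012 × 0.957337 = 0.578336
Parallel ([0.578336] and shutdown valve): 1 − (1 − 0.578336)(1 − 0.731982) = 0.8870

0.8870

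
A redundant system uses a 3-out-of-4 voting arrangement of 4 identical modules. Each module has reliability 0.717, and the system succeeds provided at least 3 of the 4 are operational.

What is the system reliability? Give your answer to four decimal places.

0.6815

R = Σ_{i=3}^{4} C(4,i) p^i (1−p)^{4−i} with p = 0.717
C(4,3)·0.717^3·0.283^1 = 0.417257
C(4,4)·0.717^4·0.283^0 = 0.264287
Sum = 0.6815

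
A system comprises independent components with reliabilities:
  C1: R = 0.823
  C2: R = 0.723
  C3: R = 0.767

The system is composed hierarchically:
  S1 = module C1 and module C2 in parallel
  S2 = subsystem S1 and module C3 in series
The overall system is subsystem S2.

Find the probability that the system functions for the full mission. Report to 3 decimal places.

Parallel (C1 and C2): 1 − (1 − 0.82300)(1 − 0.72300) = 0.95097
Series ([0.95097] and C3): 0.95097 × 0.76700 = 0.729

0.729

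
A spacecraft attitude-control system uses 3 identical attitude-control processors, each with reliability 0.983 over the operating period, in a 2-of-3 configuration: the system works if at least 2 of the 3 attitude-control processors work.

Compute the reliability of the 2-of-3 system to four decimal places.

0.9991

R = Σ_{i=2}^{3} C(3,i) p^i (1−p)^{3−i} with p = 0.983
C(3,2)·0.983^2·0.017^1 = 0.049281
C(3,3)·0.983^3·0.017^0 = 0.949862
Sum = 0.9991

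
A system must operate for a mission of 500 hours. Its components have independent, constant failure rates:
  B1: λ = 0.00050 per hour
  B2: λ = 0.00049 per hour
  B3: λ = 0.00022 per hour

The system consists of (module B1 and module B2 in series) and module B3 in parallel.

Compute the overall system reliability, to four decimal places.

0.9593

R(B1) = exp(−0.00050 × 500) = 0.778801
R(B2) = exp(−0.00049 × 500) = 0.782705
R(B3) = exp(−0.00022 × 500) = 0.895834
Series (B1 and B2): 0.778801 × 0.782705 = 0.609571
Parallel ([0.609571] and B3): 1 − (1 − 0.609571)(1 − 0.895834) = 0.9593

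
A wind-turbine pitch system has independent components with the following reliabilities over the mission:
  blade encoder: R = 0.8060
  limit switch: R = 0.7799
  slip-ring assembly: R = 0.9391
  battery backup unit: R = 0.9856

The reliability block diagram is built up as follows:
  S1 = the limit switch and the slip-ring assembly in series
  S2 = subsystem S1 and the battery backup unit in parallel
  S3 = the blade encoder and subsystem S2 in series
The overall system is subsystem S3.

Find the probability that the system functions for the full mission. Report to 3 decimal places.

Series (limit switch and slip-ring assembly): 0.77990 × 0.93910 = 0.73240
Parallel ([0.73240] and battery backup unit): 1 − (1 − 0.73240)(1 − 0.98560) = 0.99615
Series (blade encoder and [0.99615]): 0.80600 × 0.99615 = 0.803

0.803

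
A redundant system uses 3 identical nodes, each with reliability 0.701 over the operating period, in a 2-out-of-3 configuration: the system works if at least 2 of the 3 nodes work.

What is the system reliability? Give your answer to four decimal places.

R = Σ_{i=2}^{3} C(3,i) p^i (1−p)^{3−i} with p = 0.701
C(3,2)·0.701^2·0.299^1 = 0.440787
C(3,3)·0.701^3·0.299^0 = 0.344472
Sum = 0.7853

0.7853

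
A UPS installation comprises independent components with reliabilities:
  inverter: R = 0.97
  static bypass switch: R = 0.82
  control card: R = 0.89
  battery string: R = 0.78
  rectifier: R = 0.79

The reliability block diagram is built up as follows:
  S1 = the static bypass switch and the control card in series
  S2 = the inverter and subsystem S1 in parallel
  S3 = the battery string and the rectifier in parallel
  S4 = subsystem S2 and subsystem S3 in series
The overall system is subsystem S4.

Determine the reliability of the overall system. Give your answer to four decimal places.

Series (static bypass switch and control card): 0.820000 × 0.890000 = 0.729800
Parallel (inverter and [0.729800]): 1 − (1 − 0.970000)(1 − 0.729800) = 0.991894
Parallel (battery string and rectifier): 1 − (1 − 0.780000)(1 − 0.790000) = 0.953800
Series ([0.991894] and [0.953800]): 0.991894 × 0.953800 = 0.9461

0.9461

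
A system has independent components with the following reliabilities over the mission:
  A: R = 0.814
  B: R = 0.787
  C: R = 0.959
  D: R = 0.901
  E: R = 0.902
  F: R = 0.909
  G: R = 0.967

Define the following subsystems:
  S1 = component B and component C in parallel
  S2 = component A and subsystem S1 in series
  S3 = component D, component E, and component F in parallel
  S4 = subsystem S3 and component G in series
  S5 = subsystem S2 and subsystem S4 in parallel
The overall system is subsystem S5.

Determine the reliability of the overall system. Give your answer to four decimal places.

Parallel (B and C): 1 − (1 − 0.787000)(1 − 0.959000) = 0.991267
Series (A and [0.991267]): 0.814000 × 0.991267 = 0.806891
Parallel (D, E, and F): 1 − (1 − 0.901000)(1 − 0.902000)(1 − 0.909000) = 0.999117
Series ([0.999117] and G): 0.999117 × 0.967000 = 0.966146
Parallel ([0.806891] and [0.966146]): 1 − (1 − 0.806891)(1 − 0.966146) = 0.9935

0.9935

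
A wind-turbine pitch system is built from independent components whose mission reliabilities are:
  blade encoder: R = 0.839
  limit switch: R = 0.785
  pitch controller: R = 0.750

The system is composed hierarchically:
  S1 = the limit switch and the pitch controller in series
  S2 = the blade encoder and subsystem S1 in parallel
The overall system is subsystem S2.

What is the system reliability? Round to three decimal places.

Series (limit switch and pitch controller): 0.78500 × 0.75000 = 0.58875
Parallel (blade encoder and [0.58875]): 1 − (1 − 0.83900)(1 − 0.58875) = 0.934

0.934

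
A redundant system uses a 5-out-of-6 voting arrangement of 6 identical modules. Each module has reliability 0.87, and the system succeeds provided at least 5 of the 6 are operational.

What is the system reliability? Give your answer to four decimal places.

0.8224

R = Σ_{i=5}^{6} C(6,i) p^i (1−p)^{6−i} with p = 0.87
C(6,5)·0.87^5·0.13^1 = 0.388768
C(6,6)·0.87^6·0.13^0 = 0.433626
Sum = 0.8224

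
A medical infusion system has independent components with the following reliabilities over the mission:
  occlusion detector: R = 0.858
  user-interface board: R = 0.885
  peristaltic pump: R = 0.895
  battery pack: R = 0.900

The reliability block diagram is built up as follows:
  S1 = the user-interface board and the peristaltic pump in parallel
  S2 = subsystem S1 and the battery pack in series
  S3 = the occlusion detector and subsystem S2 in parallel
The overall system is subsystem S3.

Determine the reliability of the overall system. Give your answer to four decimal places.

0.9843

Parallel (user-interface board and peristaltic pump): 1 − (1 − 0.885000)(1 − 0.895000) = 0.987925
Series ([0.987925] and battery pack): 0.987925 × 0.900000 = 0.889133
Parallel (occlusion detector and [0.889133]): 1 − (1 − 0.858000)(1 − 0.889133) = 0.9843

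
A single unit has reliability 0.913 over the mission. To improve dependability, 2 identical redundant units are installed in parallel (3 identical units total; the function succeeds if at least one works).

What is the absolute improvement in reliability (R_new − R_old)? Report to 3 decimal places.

R_before = 0.913
R_after = 1 − (1 − 0.913)^3 = 0.999
ΔR = 0.999 − 0.913 = 0.086

0.086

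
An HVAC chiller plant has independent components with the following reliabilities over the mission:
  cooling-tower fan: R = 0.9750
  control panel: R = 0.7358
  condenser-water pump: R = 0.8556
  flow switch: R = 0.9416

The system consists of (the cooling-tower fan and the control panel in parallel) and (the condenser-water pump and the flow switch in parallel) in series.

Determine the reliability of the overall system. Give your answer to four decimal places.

0.9850

Parallel (cooling-tower fan and control panel): 1 − (1 − 0.975000)(1 − 0.735800) = 0.993395
Parallel (condenser-water pump and flow switch): 1 − (1 − 0.855600)(1 − 0.941600) = 0.991567
Series ([0.993395] and [0.991567]): 0.993395 × 0.991567 = 0.9850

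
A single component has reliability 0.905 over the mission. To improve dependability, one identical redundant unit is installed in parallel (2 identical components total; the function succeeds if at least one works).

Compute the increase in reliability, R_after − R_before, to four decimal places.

0.0860

R_before = 0.905
R_after = 1 − (1 − 0.905)^2 = 0.9910
ΔR = 0.9910 − 0.905 = 0.0860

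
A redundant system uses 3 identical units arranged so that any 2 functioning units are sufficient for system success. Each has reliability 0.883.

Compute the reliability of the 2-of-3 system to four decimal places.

0.9621

R = Σ_{i=2}^{3} C(3,i) p^i (1−p)^{3−i} with p = 0.883
C(3,2)·0.883^2·0.117^1 = 0.273671
C(3,3)·0.883^3·0.117^0 = 0.688465
Sum = 0.9621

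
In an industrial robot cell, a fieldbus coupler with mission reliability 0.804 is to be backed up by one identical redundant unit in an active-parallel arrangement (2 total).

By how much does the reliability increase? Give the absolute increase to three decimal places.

R_before = 0.804
R_after = 1 − (1 − 0.804)^2 = 0.962
ΔR = 0.962 − 0.804 = 0.158

0.158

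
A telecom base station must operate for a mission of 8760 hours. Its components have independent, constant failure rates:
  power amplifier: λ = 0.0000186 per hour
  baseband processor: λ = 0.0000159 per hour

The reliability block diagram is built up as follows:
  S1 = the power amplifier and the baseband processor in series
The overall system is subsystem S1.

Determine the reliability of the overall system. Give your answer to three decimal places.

R(power amplifier) = exp(−0.0000186 × 8760) = 0.84965
R(baseband processor) = exp(−0.0000159 × 8760) = 0.86998
Series (power amplifier and baseband processor): 0.84965 × 0.86998 = 0.739

0.739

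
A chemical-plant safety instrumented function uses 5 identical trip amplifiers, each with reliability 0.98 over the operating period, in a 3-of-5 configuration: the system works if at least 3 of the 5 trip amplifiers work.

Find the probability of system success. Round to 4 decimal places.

R = Σ_{i=3}^{5} C(5,i) p^i (1−p)^{5−i} with p = 0.98
C(5,3)·0.98^3·0.02^2 = 0.003765
C(5,4)·0.98^4·0.02^1 = 0.092237
C(5,5)·0.98^5·0.02^0 = 0.903921
Sum = 0.9999

0.9999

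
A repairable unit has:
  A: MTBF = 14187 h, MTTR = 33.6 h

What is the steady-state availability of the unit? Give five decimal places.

A(A) = MTBF/(MTBF+MTTR) = 14187/(14187+33.6) = 0.99764

0.99764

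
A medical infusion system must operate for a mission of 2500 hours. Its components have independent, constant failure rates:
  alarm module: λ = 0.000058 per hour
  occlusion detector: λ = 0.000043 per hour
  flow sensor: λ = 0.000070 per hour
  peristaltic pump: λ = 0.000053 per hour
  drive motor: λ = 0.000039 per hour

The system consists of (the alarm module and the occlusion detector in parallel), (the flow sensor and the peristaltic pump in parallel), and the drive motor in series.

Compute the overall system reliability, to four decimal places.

R(alarm module) = exp(−0.000058 × 2500) = 0.865022
R(occlusion detector) = exp(−0.000043 × 2500) = 0.898077
R(flow sensor) = exp(−0.000070 × 2500) = 0.839457
R(peristaltic pump) = exp(−0.000053 × 2500) = 0.875903
R(drive motor) = exp(−0.000039 × 2500) = 0.907102
Parallel (alarm module and occlusion detector): 1 − (1 − 0.865022)(1 − 0.898077) = 0.986243
Parallel (flow sensor and peristaltic pump): 1 − (1 − 0.839457)(1 − 0.875903) = 0.980077
Series ([0.986243], [0.980077], and drive motor): 0.986243 × 0.980077 × 0.907102 = 0.8768

0.8768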